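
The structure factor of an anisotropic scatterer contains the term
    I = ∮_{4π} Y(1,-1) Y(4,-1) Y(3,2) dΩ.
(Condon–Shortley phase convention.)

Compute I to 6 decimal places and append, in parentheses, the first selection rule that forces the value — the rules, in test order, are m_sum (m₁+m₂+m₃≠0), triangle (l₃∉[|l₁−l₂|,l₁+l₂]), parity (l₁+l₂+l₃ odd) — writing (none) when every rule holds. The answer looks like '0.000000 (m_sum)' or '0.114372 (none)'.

Rules hold: Σm=0, L=8 even, 3≤3≤5.
N = 3·9·7 = 189
Δ = 2!·0!·6!/9! = 1/252
Racah Σ t=1..1: t=1:−1/36 = -1/36
⇒ 3j(1 4 3; 0 0 0)² = 4/63, sgn +1
Racah Σ t=2..2: t=2:+1/240 = 1/240
⇒ 3j(1 4 3; -1 -1 2)² = 1/84, sgn -1
4πI² = N·(3j₀)²·(3jₘ)² = 1/7
I = -1·√(0.142857/4π) = -0.10662181
No selection rule forces the value: the integral is nonzero (none).

-0.106622 (none)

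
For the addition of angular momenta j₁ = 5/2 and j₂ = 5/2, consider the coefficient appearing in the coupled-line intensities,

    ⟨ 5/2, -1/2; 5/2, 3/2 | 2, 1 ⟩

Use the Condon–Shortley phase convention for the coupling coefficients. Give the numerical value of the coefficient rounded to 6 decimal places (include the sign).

+0.377964  (= +√(1/7))

j₁+j₂−J=3  J+j₁−j₂=2  J−j₁+j₂=2  j₁+j₂+J+1=8
(j₁±m₁, j₂±m₂, J±M) = (2,3,4,1,3,1)
P² = 36/7
sum k=2..3:
  [2] +1/4 = 1/4
  [3] −1/12 = -1/12
S = 1/6
C² = P²·S² = 1/7 ; C = +0.377964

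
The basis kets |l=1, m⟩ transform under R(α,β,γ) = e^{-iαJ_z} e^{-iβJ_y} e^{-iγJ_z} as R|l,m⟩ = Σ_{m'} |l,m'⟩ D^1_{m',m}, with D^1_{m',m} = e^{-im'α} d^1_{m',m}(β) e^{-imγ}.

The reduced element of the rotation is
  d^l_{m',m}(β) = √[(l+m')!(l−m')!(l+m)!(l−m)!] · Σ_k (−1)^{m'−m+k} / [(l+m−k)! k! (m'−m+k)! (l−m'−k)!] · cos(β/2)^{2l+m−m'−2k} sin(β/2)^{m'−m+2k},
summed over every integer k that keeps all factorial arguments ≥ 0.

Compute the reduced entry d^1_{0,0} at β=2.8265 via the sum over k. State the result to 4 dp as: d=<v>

d=-0.9508

d^1_{0,0}(β=2.8265) via the finite sum:
With c≡cos(β/2)=0.156895 and s≡sin(β/2)=0.987615, N=[1·1·1·1]^{1/2}=1.000000
k: max(0,(0)−(0))=0 … min(1+(0),1−(0))=1
  k=0: (−1)^0·1.0000/(1)·0.1569^2·0.9876^0 = +0.024616
  k=1: (−1)^1·1.0000/(1)·0.1569^0·0.9876^2 = -0.975384
d^1_{0,0}(2.8265) = +0.024616 -0.975384 = -0.950768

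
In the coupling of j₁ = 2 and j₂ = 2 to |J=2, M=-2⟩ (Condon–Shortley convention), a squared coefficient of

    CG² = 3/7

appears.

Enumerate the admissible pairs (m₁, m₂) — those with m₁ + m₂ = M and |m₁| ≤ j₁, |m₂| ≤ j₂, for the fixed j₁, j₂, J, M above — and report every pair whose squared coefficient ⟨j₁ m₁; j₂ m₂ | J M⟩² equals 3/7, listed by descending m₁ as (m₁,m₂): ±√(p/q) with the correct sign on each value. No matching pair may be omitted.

(-1,-1): −√(3/7)

Admissible pairs with m₁+m₂ = M = -2: (-2,0), (-1,-1), (0,-2)
  (m₁,m₂)=(0,-2): CG² = 2/7, CG = +√(2/7)
  (m₁,m₂)=(-1,-1): CG² = 3/7, CG = −√(3/7)   ← matches the target
  (m₁,m₂)=(-2,0): CG² = 2/7, CG = +√(2/7)
Pairs with CG² = 3/7: (-1,-1): −√(3/7)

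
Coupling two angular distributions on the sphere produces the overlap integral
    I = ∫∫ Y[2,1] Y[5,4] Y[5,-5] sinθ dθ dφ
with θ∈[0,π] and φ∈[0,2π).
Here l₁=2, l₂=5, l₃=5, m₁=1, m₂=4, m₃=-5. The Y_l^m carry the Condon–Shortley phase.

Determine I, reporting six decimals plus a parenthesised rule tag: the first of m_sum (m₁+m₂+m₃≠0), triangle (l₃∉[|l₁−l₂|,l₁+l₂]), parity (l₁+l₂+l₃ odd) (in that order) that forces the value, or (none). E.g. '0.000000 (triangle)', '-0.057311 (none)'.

-0.187924 (none)

Rules hold: Σm=0, L=12 even, 3≤5≤7.
N = 5·11·11 = 605
Δ = 2!·2!·8!/13! = 1/38610
Racah Σ t=0..2: t=0:+1/2880 t=1:−1/576 t=2:+1/2880 = -1/960
⇒ 3j(2 5 5; 0 0 0)² = 10/429, sgn +1
Racah Σ t=1..1: t=1:−1/80640 = -1/80640
⇒ 3j(2 5 5; 1 4 -5)² = 9/286, sgn -1
4πI² = N·(3j₀)²·(3jₘ)² = 75/169
I = -1·√(0.443787/4π) = -0.18792404
No selection rule forces the value: the integral is nonzero (none).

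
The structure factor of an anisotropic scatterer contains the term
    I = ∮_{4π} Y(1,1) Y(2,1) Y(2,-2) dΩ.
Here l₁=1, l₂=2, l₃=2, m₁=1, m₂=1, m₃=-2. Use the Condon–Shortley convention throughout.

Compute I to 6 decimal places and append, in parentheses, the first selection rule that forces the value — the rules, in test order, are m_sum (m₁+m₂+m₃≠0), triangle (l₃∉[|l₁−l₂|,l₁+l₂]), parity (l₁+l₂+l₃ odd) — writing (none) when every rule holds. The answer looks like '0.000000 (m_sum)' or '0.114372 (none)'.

0.000000 (parity)

Σlᵢ=5 odd — θ-integrand is odd under cosθ→−cosθ; I=0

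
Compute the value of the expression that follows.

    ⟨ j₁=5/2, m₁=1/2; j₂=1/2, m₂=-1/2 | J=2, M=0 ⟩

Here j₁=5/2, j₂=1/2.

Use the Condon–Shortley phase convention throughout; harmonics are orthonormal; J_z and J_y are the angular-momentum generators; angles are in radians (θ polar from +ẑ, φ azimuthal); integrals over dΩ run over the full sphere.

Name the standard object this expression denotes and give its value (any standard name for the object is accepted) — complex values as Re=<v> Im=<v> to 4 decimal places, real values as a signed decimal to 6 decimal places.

This is a Clebsch–Gordan (vector-coupling) coefficient.
√[5·1!4!0!/6! · 3!2!0!1!2!2!] = √(8)
  +(−1)^0/∏(0,1,2,0,2,0)! = 1/4  (running 1/4)
⟨..|..⟩ = √(8)·(1/4) = +0.707107

Clebsch–Gordan coefficient, +√(1/2) ≈ +0.707107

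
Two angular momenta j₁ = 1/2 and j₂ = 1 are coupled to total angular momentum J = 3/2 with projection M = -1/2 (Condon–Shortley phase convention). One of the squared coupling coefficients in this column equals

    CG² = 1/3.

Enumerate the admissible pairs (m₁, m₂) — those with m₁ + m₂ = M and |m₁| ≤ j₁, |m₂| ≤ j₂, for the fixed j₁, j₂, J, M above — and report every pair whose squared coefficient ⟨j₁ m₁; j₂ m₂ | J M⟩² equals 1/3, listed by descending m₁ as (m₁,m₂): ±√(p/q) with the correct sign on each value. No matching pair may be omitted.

(1/2,-1): +√(1/3)

Admissible pairs with m₁+m₂ = M = -1/2: (-1/2,0), (1/2,-1)
  (m₁,m₂)=(1/2,-1): CG² = 1/3, CG = +√(1/3)   ← matches the target
  (m₁,m₂)=(-1/2,0): CG² = 2/3, CG = +√(2/3)
Pairs with CG² = 1/3: (1/2,-1): +√(1/3)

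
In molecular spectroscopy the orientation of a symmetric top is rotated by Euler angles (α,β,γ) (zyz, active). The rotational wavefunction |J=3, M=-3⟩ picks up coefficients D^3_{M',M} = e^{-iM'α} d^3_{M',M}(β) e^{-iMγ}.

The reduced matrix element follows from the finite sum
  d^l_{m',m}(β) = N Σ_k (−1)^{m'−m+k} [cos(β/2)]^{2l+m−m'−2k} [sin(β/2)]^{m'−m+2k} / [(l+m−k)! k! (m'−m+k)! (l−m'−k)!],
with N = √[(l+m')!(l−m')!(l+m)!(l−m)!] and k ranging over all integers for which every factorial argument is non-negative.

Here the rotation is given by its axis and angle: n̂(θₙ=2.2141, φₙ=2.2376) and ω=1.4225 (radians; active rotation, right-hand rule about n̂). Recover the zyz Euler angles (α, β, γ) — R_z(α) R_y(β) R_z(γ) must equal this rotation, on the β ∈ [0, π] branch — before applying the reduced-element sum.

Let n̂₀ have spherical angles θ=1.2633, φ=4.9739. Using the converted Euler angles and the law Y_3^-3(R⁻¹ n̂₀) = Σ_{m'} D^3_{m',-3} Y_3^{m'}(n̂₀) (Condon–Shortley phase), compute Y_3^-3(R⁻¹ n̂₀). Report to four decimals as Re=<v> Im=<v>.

Axis–angle → zyz. n̂ = (sinθₙcosφₙ, sinθₙsinφₙ, cosθₙ) = (-0.494855, +0.628735, -0.599842), ω = 1.4225.
R = I cosω + sinω [n̂]ₓ + (1−cosω) n̂n̂ᵀ gives
  R = [+0.356453, +0.328096, +0.874811; -0.858420, +0.484653, +0.168006; -0.368858, -0.810842, +0.454401]
β = atan2(√(R₁₃²+R₂₃²), R₃₃) = 1.099097; α = atan2(R₂₃, R₁₃) mod 2π = 0.189738; γ = atan2(R₃₂, −R₃₁) mod 2π = 5.139316
Need the full column D^3_{m',-3} for m'=−3..3 at α=0.1897, β=1.0991, γ=5.1393.
cos(β/2)=0.852760, sin(β/2)=0.522302
d^3_{-3,-3}: single k=0 term ⇒ +0.384558;  D = -0.369667-0.105979i
d^3_{-2,-3}: single k=0 term ⇒ -0.576943;  D = +0.574636+0.051546i
d^3_{-1,-3}: single k=0 term ⇒ +0.558724;  D = -0.555918+0.055933i
d^3_{0,-3}: single k=0 term ⇒ -0.395150;  D = +0.378648-0.113000i
d^3_{1,-3}: single k=0 term ⇒ +0.209598;  D = -0.185936+0.096742i
d^3_{2,-3}: single k=0 term ⇒ -0.081192;  D = +0.063666-0.050387i
d^3_{3,-3}: single k=0 term ⇒ +0.020302;  D = -0.013257+0.015375i
Y_3^{m'}(θ=1.2633,φ=4.9739) and Σ D·Y over m':
  (-0.3697-0.1060i)·(-0.2552-0.2556i)  (+0.5746+0.0515i)·(-0.2434+0.1404i)  (-0.5559+0.0559i)·(-0.0432-0.1613i)  (+0.3786-0.1130i)·(-0.2871+0.0000i)  (-0.1859+0.0967i)·(+0.0432-0.1613i)  (+0.0637-0.0504i)·(-0.2434-0.1404i)  (-0.0133+0.0154i)·(+0.2552-0.2556i)
Y_3^-3(R⁻¹ n̂) = -0.170019+0.354130i

Re=-0.1700 Im=0.3541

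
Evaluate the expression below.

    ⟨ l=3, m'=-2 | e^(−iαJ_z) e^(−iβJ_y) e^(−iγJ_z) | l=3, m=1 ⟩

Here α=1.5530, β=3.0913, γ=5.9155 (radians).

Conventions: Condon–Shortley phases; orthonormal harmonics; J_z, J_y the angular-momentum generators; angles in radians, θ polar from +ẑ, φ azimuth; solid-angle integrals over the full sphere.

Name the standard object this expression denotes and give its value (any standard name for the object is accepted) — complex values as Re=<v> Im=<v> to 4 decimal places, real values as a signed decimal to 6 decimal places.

This is a Wigner D-matrix element — the rotation-matrix element ⟨l m'| R(α,β,γ) |l m⟩ in the angular-momentum basis.
First d^3_{-2,1}(β=3.0913), then the phase factors e^{-i(-2)α} and e^{-i(1)γ}:
With c≡cos(β/2)=0.025144 and s≡sin(β/2)=0.999684, N=[1·120·24·2]^{1/2}=75.894664
k: max(0,(1)−(-2))=3 … min(3+(1),3−(-2))=4
  k=3: (−1)^0·75.8947/(12)·0.0251^3·0.9997^3 = +0.000100
  k=4: (−1)^1·75.8947/(24)·0.0251^1·0.9997^5 = -0.079386
d^3_{-2,1}(3.0913) = +0.000100 -0.079386 = -0.079285
Attach z-rotation phases: D = e^{-i(-2)(1.5530)}·(-0.079285)·e^{-i(1)(5.9155)} = +0.074953+0.025849i

Wigner D-matrix element, Re=0.0750 Im=0.0258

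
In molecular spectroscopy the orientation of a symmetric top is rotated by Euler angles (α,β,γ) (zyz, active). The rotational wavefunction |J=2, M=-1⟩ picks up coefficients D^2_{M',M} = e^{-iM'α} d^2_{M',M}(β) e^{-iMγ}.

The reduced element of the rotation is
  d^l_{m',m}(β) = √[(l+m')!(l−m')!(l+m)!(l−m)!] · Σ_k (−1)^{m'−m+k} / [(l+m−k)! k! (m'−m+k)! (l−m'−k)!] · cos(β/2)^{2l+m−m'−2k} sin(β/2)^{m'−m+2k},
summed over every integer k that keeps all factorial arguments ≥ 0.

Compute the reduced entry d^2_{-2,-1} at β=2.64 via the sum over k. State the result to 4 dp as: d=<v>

d=0.0296

d^2_{-2,-1}(β=2.6400) via the finite sum:
With c≡cos(β/2)=0.248175 and s≡sin(β/2)=0.968715, N=[1·24·1·6]^{1/2}=12.000000
The bounds max(0,m−m')=1 and min(l+m,l−m')=1 give 1 term
  k=1: (−1)^0·12.0000/(6)·0.2482^3·0.9687^1 = +0.029614
d^2_{-2,-1}(2.6400) = +0.029614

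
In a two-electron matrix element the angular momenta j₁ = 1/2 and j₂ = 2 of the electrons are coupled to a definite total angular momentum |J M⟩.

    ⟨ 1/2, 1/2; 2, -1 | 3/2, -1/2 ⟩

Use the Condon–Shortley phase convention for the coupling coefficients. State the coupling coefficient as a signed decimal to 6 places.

+0.774597  (= +√(3/5))

j₁+j₂−J=1  J+j₁−j₂=0  J−j₁+j₂=3  j₁+j₂+J+1=5
(j₁±m₁, j₂±m₂, J±M) = (1,0,1,3,1,2)
P² = 12/5
sum k=0..0:
  [0] +1/2 = 1/2
S = 1/2
C² = P²·S² = 3/5 ; C = +0.774597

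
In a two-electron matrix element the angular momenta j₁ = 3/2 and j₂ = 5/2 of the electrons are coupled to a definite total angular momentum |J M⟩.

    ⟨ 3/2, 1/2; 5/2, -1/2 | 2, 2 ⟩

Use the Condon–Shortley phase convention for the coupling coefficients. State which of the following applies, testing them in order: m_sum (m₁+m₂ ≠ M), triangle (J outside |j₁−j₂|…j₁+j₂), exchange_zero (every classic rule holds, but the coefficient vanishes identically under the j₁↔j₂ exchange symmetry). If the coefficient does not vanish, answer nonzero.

m-sum: m₁+m₂ = 1/2+(-1/2) = 0, M = 2  ✗ ⇒ coefficient is 0

m_sum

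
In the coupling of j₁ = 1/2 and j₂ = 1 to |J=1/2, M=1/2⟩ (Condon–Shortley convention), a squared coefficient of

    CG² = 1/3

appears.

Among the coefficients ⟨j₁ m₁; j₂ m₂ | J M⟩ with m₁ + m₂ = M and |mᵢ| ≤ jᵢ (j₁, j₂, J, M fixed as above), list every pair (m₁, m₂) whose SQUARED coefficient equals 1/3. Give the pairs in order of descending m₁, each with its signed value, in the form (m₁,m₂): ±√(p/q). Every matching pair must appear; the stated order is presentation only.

Admissible pairs with m₁+m₂ = M = 1/2: (-1/2,1), (1/2,0)
  (m₁,m₂)=(1/2,0): CG² = 1/3, CG = +√(1/3)   ← matches the target
  (m₁,m₂)=(-1/2,1): CG² = 2/3, CG = −√(2/3)
Pairs with CG² = 1/3: (1/2,0): +√(1/3)

(1/2,0): +√(1/3)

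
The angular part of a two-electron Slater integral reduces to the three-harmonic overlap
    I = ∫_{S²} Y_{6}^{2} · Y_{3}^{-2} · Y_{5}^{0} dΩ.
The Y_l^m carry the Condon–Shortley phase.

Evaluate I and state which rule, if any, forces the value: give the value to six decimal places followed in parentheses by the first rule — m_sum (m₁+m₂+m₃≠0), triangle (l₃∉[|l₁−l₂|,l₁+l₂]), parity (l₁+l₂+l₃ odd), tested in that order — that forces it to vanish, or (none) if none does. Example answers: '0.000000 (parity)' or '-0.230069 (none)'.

m-sum 0 ✓  L=14 even ✓  3≤5≤9 ✓
Π(2lᵢ+1) = 13×7×11 = 1001
triangle coeff Δ(6,3,5) = 1/675675
Σ_t [1,3]: t=1:−1/8640 t=2:+1/2304 t=3:−1/8640 = 7/34560
(3j)²=7/429 [(6 3 5; 0 0 0)], sign=-1
Σ_t [0,1]: t=0:+1/13824 t=1:−1/8640 = -1/23040
(3j)²=2/429 [(6 3 5; 2 -2 0)], sign=+1
⇒ 4πI² = 98/1287
I = (-1)√(98/1287/(4π)) = -0.07784287
No selection rule forces the value: the integral is nonzero (none).

-0.077843 (none)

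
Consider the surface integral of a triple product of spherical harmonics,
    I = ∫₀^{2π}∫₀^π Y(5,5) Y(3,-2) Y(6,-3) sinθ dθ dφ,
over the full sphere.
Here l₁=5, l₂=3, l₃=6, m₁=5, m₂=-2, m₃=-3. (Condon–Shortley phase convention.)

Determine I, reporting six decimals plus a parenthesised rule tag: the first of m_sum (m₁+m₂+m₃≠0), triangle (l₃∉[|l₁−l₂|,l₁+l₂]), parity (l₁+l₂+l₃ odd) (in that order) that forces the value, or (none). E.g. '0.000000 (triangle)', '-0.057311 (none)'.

Rules hold: Σm=0, L=14 even, 2≤6≤8.
N = 11·7·13 = 1001
Δ = 2!·8!·4!/15! = 1/675675
Racah Σ t=0..2: t=0:+1/8640 t=1:−1/2304 t=2:+1/8640 = -7/34560
⇒ 3j(5 3 6; 0 0 0)² = 7/429, sgn -1
Racah Σ t=0..0: t=0:+1/483840 = 1/483840
⇒ 3j(5 3 6; 5 -2 -3)² = 6/1001, sgn -1
4πI² = N·(3j₀)²·(3jₘ)² = 14/143
I = +1·√(0.0979021/4π) = 0.08826552
No selection rule forces the value: the integral is nonzero (none).

0.088266 (none)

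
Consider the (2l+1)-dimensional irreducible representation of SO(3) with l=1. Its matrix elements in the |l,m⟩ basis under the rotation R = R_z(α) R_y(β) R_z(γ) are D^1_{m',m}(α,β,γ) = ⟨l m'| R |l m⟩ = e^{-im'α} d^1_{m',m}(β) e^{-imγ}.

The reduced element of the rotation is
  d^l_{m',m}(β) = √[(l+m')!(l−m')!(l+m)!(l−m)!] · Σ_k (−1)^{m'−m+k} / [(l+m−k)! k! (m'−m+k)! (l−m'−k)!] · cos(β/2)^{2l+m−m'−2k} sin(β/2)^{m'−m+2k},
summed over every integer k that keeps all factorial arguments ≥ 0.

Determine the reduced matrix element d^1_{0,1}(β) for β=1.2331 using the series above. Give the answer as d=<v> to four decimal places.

d^1_{0,1}(β=1.2331) via the finite sum:
c=cos(1.233100/2)=0.815878, s=sin(1.233100/2)=0.578224; N=√[1·1·2·1]=1.414214
k∈{1} keeps every argument non-negative
  k=1: (−1)^0·1.4142/(1)·0.8159^1·0.5782^1 = +0.667170
d^1_{0,1}(1.2331) = +0.667170

d=0.6672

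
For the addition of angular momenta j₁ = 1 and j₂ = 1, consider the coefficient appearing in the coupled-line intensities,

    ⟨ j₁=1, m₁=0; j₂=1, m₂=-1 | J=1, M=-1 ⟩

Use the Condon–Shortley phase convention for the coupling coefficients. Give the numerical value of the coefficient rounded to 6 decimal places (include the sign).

+0.707107  (= +√(1/2))

triangle: 1!*1!*1!/4! = 1/24
(j±m)!: 1!*1!*0!*2!*0!*2! = 4
prefactor² = (2J+1)*Δ*N² = 1/2
  k=0: +1/(0!*1!*1!*0!*0!*1!) = 1
Σ = 1  ⇒  CG² = 1/2*1² = 1/2
CG = +√(1/2) = +0.707107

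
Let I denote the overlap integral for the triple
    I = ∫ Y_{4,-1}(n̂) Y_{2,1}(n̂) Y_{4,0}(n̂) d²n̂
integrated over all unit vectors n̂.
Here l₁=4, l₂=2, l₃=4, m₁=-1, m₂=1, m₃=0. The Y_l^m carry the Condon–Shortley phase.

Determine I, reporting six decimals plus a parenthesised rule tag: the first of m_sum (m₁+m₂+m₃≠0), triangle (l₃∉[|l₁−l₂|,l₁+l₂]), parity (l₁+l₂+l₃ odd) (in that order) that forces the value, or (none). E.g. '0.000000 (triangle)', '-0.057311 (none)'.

-0.044869 (none)

Rules hold: Σm=0, L=10 even, 2≤4≤6.
N = 9·5·9 = 405
Δ = 2!·6!·2!/11! = 1/13860
Racah Σ t=0..2: t=0:+1/192 t=1:−1/36 t=2:+1/192 = -5/288
⇒ 3j(4 2 4; 0 0 0)² = 20/693, sgn -1
Racah Σ t=1..2: t=1:−1/96 t=2:+1/72 = 1/288
⇒ 3j(4 2 4; -1 1 0)² = 1/462, sgn +1
4πI² = N·(3j₀)²·(3jₘ)² = 150/5929
I = -1·√(0.0252994/4π) = -0.04486937
No selection rule forces the value: the integral is nonzero (none).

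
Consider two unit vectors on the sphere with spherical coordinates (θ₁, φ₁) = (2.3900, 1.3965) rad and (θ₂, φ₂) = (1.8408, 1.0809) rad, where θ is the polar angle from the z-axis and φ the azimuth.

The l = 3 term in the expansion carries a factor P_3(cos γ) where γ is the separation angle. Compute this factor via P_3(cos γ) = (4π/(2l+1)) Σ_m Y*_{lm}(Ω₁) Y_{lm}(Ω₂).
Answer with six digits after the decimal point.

Expand P_3 via completeness: Σ_{m} conj(Y_{3,m}) at Ω₁ times Y_{3,m} at Ω₂ —
  m=-3: (-0.066327-0.115071i) × (-0.371591+0.037699i) = +0.028985+0.040259i  (running Σ = +0.028985+0.040259i)
  m=-2: (+0.327173-0.118906i) × (+0.141084+0.210256i) = +0.071160+0.052014i  (running Σ = +0.100144+0.092273i)
  m=-1: (+0.063864+0.362694i) × (-0.094422+0.177067i) = -0.070251-0.022938i  (running Σ = +0.029893+0.069335i)
  m=0: (+0.090273-0.000000i) × (+0.263208+0.000000i) = +0.023760+0.000000i  (running Σ = +0.053654+0.069335i)
  m=1: (-0.063864+0.362694i) × (+0.094422+0.177067i) = -0.070251+0.022938i  (running Σ = -0.016598+0.092273i)
  m=2: (+0.327173+0.118906i) × (+0.141084-0.210256i) = +0.071160-0.052014i  (running Σ = +0.054562+0.040259i)
  m=3: (+0.066327-0.115071i) × (+0.371591+0.037699i) = +0.028985-0.040259i  (running Σ = +0.083547+0.000000i)
Σ over m = +0.083547+0.000000i; ×(4π/7) → +0.149983+0.000000i. Real part: 0.149983

0.149983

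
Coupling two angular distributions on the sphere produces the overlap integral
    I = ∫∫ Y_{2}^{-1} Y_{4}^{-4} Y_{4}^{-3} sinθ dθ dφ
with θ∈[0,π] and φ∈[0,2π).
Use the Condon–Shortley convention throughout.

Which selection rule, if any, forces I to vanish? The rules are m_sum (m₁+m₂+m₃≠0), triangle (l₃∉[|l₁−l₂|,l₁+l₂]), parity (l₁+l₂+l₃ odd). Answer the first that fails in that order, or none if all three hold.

m₁+m₂+m₃ = -1 − 4 − 3 = -8  ✗
triangle: |2−4|=2 ≤ l₃=4 ≤ 2+4=6
parity: l₁+l₂+l₃ = 10 is even

m_sum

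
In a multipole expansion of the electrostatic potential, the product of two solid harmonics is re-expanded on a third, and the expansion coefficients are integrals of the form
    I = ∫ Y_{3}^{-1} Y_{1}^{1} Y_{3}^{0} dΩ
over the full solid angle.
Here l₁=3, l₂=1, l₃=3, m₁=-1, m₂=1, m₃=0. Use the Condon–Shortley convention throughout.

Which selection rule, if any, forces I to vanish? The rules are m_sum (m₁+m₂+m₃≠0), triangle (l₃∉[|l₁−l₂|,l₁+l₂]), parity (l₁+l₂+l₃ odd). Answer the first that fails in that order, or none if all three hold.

m₁+m₂+m₃ = -1 + 1 + 0 = 0  ✓
triangle: |3−1|=2 ≤ l₃=3 ≤ 3+1=4  ✓
parity: l₁+l₂+l₃ = 7 is odd  ✗

parity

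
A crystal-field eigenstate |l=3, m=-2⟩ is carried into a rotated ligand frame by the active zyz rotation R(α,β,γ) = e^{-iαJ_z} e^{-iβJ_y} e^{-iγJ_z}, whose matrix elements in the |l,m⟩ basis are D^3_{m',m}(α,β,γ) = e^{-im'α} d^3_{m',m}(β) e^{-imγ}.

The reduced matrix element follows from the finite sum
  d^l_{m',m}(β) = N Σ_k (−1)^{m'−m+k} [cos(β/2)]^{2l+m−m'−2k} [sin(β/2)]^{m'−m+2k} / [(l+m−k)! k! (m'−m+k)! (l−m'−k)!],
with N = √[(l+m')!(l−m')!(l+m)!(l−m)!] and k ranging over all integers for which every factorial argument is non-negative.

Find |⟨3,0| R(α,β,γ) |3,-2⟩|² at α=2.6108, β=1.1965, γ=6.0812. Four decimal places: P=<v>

Split into d^3_{0,-2}(β=1.1965) × two z-phases.
c=cos(1.196500/2)=0.826322, s=sin(1.196500/2)=0.563197; N=√[6·6·1·120]=65.726707
k∈{0,1} keeps every argument non-negative
  k=0: (−1)^2·65.7267/(12)·0.8263^4·0.5632^2 = +0.809991
  k=1: (−1)^3·65.7267/(12)·0.8263^2·0.5632^4 = -0.376272
d^3_{0,-2}(1.1965) = +0.809991 -0.376272 = +0.433719
|D^3_{0,-2}|² = |d^3_{0,-2}(β)|² = (+0.433719)² = 0.188112 (the z-rotation phases have unit modulus)

P=0.1881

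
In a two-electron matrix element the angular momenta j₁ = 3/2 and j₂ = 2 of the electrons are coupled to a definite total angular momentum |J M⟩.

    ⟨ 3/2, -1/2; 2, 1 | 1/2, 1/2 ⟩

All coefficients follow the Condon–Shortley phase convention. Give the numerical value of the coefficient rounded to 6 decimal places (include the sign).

√[2·3!0!1!/5! · 1!2!3!1!1!0!] = √(6/5)
  +(−1)^2/∏(2,1,0,1,0,0)! = 1/2  (running 1/2)
⟨..|..⟩ = √(6/5)·(1/2) = +0.547723

+√(3/10) = +0.547723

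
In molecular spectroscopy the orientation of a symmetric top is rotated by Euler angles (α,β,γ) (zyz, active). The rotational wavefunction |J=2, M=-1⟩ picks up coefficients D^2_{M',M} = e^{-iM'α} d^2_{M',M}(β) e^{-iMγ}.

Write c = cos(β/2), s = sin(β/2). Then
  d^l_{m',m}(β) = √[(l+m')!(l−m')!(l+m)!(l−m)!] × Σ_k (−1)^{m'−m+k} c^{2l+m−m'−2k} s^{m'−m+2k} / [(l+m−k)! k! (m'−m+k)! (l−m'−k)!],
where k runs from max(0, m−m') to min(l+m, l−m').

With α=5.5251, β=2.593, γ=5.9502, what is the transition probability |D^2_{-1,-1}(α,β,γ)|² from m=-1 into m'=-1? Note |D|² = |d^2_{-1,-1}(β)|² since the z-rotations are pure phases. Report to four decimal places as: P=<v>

P=0.0394

Split into d^2_{-1,-1}(β=2.5930) × two z-phases.
c=cos(2.593000/2)=0.270870, s=sin(2.593000/2)=0.962616; N=√[1·6·1·6]=6.000000
k∈{0,1} keeps every argument non-negative
  k=0: (−1)^0·6.0000/(6)·0.2709^4·0.9626^0 = +0.005383
  k=1: (−1)^1·6.0000/(2)·0.2709^2·0.9626^2 = -0.203961
d^2_{-1,-1}(2.5930) = +0.005383 -0.203961 = -0.198578
|D^2_{-1,-1}|² = |d^2_{-1,-1}(β)|² = (-0.198578)² = 0.039433 (the z-rotation phases have unit modulus)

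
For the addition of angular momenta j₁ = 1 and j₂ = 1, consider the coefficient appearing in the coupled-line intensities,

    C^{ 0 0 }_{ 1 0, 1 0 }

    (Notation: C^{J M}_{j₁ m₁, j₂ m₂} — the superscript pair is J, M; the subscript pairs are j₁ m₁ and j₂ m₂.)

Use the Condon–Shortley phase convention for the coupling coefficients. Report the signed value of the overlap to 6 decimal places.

√[1·2!0!0!/3! · 1!1!1!1!0!0!] = √(1/3)
  +(−1)^1/∏(1,1,0,0,0,0)! = -1  (running -1)
⟨..|..⟩ = √(1/3)·(-1) = -0.577350

−√(1/3) ≈ -0.577350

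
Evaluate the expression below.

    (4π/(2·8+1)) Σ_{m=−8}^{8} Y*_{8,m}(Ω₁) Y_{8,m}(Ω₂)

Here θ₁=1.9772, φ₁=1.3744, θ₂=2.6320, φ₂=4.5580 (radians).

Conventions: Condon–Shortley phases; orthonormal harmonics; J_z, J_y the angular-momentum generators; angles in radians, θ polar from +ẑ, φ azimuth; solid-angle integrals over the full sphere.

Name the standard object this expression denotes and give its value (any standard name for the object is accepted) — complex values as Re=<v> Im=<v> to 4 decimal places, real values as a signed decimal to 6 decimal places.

This sum is the spherical-harmonic addition theorem: it equals the Legendre polynomial P_l(cos γ) of the angle γ between the two directions.
Term-by-term m-sum for l=8 (normalisation 4π/17 = 0.739198):
  term(m=-8) = 0.00041 - 0.00014j   from Y*(Ω₁)=-0.00010 - 0.26121j, Y(Ω₂)=0.00054 + 0.00156j
  term(m=-7) = -0.00509 + 0.00154j   from Y*(Ω₁)=0.44104 + 0.08758j, Y(Ω₂)=-0.01044 + 0.00557j
  term(m=-6) = 0.01557 - 0.00401j   from Y*(Ω₁)=-0.11621 + 0.28077j, Y(Ω₂)=-0.03179 - 0.04230j
  term(m=-5) = 0.02229 - 0.00475j   from Y*(Ω₁)=0.11466 + 0.07658j, Y(Ω₂)=0.11531 - 0.11846j
  term(m=-4) = -0.12708 + 0.02156j   from Y*(Ω₁)=-0.25125 + 0.25134j, Y(Ω₂)=0.29570 + 0.21001j
  term(m=-3) = 0.01516 - 0.00192j   from Y*(Ω₁)=-0.01645 - 0.02461j, Y(Ω₂)=-0.23072 + 0.46200j
  term(m=-2) = 0.11052 - 0.00931j   from Y*(Ω₁)=-0.30435 + 0.12610j, Y(Ω₂)=-0.32075 - 0.10231j
  term(m=-1) = 0.02058 - 0.00086j   from Y*(Ω₁)=-0.01884 - 0.09467j, Y(Ω₂)=-0.03282 + 0.21086j
  term(m=+0) = 0.13294 + 0.00000j   from Y*(Ω₁)=-0.31504 + 0.00000j, Y(Ω₂)=-0.42197 + 0.00000j
  term(m=+1) = 0.02058 + 0.00086j   from Y*(Ω₁)=0.01884 - 0.09467j, Y(Ω₂)=0.03282 + 0.21086j
  term(m=+2) = 0.11052 + 0.00931j   from Y*(Ω₁)=-0.30435 - 0.12610j, Y(Ω₂)=-0.32075 + 0.10231j
  term(m=+3) = 0.01516 + 0.00192j   from Y*(Ω₁)=0.01645 - 0.02461j, Y(Ω₂)=0.23072 + 0.46200j
  term(m=+4) = -0.12708 - 0.02156j   from Y*(Ω₁)=-0.25125 - 0.25134j, Y(Ω₂)=0.29570 - 0.21001j
  term(m=+5) = 0.02229 + 0.00475j   from Y*(Ω₁)=-0.11466 + 0.07658j, Y(Ω₂)=-0.11531 - 0.11846j
  term(m=+6) = 0.01557 + 0.00401j   from Y*(Ω₁)=-0.11621 - 0.28077j, Y(Ω₂)=-0.03179 + 0.04230j
  term(m=+7) = -0.00509 - 0.00154j   from Y*(Ω₁)=-0.44104 + 0.08758j, Y(Ω₂)=0.01044 + 0.00557j
  term(m=+8) = 0.00041 + 0.00014j   from Y*(Ω₁)=-0.00010 + 0.26121j, Y(Ω₂)=0.00054 - 0.00156j
Σ over m = 0.23767 - 0.00000j; ×(4π/17) → 0.17569 - 0.00000j. Real part: 0.175686

Legendre polynomial (addition theorem), +0.175686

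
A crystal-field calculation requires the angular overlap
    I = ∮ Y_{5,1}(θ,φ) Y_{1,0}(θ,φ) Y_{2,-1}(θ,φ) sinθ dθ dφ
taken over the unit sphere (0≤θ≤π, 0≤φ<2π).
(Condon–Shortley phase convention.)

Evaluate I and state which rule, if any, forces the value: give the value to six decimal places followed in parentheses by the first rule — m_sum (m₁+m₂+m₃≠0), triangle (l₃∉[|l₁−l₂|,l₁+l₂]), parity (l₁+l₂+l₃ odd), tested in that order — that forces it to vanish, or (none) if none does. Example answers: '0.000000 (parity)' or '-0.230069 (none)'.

0.000000 (triangle)

|5−1|≤2≤5+1 violated ⇒ I = 0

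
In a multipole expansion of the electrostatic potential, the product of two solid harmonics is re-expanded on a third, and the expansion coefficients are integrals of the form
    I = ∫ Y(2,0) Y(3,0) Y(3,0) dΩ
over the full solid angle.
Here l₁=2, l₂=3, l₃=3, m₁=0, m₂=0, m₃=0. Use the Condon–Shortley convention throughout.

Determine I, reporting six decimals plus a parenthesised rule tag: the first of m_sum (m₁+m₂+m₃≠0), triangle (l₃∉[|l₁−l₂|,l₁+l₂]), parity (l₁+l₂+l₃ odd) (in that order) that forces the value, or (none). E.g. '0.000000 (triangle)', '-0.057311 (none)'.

Rules hold: Σm=0, L=8 even, 1≤3≤5.
N = 5·7·7 = 245
Δ = 2!·2!·4!/9! = 1/3780
Racah Σ t=0..2: t=0:+1/24 t=1:−1/4 t=2:+1/24 = -1/6
⇒ 3j(2 3 3; 0 0 0)² = 4/105, sgn +1
(m-triple is (0,0,0) — same symbol as above.)
4πI² = N·(3j₀)²·(3jₘ)² = 16/45
I = +1·√(0.355556/4π) = 0.16820883
No selection rule forces the value: the integral is nonzero (none).

0.168209 (none)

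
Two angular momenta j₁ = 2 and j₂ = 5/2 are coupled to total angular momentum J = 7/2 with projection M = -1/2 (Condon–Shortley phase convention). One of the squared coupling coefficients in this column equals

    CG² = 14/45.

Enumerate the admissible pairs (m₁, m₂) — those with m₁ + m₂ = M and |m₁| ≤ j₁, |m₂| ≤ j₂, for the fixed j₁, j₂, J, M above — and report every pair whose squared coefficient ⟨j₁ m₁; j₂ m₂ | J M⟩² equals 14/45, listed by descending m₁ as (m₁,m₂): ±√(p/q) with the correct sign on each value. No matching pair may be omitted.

Admissible pairs with m₁+m₂ = M = -1/2: (-2,3/2), (-1,1/2), (0,-1/2), (1,-3/2), (2,-5/2)
  (m₁,m₂)=(2,-5/2): CG² = 4/63, CG = +√(4/63)
  (m₁,m₂)=(1,-3/2): CG² = 121/315, CG = +√(121/315)
  (m₁,m₂)=(0,-1/2): CG² = 4/105, CG = +√(4/105)
  (m₁,m₂)=(-1,1/2): CG² = 14/45, CG = −√(14/45)   ← matches the target
  (m₁,m₂)=(-2,3/2): CG² = 64/315, CG = −√(64/315)
Pairs with CG² = 14/45: (-1,1/2): −√(14/45)

(-1,1/2): −√(14/45)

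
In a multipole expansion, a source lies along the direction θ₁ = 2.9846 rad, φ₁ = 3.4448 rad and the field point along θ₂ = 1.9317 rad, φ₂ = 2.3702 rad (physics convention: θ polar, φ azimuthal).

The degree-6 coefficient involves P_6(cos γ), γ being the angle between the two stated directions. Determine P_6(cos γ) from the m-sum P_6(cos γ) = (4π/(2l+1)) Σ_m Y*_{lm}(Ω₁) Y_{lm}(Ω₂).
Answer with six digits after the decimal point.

Term-by-term m-sum for l=6 (normalisation 4π/13 = 0.966644):
  m=-6: (-0.00000 + 0.00001j) × (-0.02719 - 0.32283j) = 0.00000 + 0.00000j  (running Σ = 0.00000 + 0.00000j)
  m=-5: (0.00001 + 0.00015j) × (-0.31974 - 0.27783j) = 0.00004 - 0.00005j  (running Σ = 0.00004 - 0.00005j)
  m=-4: (0.00073 + 0.00194j) × (-0.10143 + 0.00569j) = -0.00008 - 0.00019j  (running Σ = -0.00004 - 0.00024j)
  m=-3: (0.01167 + 0.01500j) × (0.20759 - 0.22581j) = 0.00581 + 0.00048j  (running Σ = 0.00577 + 0.00023j)
  m=-2: (0.09712 + 0.06737j) × (-0.00584 - 0.20842j) = 0.01347 - 0.02064j  (running Σ = 0.01924 - 0.02040j)
  m=-1: (0.43351 + 0.13562j) × (0.17294 + 0.16816j) = 0.05216 + 0.09635j  (running Σ = 0.07141 + 0.07595j)
  m=0: (0.77019 + 0.00000j) × (0.23158 + 0.00000j) = 0.17836 + 0.00000j  (running Σ = 0.24976 + 0.07595j)
  m=1: (-0.43351 + 0.13562j) × (-0.17294 + 0.16816j) = 0.05216 - 0.09635j  (running Σ = 0.30193 - 0.02040j)
  m=2: (0.09712 - 0.06737j) × (-0.00584 + 0.20842j) = 0.01347 + 0.02064j  (running Σ = 0.31540 + 0.00023j)
  m=3: (-0.01167 + 0.01500j) × (-0.20759 - 0.22581j) = 0.00581 - 0.00048j  (running Σ = 0.32121 - 0.00024j)
  m=4: (0.00073 - 0.00194j) × (-0.10143 - 0.00569j) = -0.00008 + 0.00019j  (running Σ = 0.32113 - 0.00005j)
  m=5: (-0.00001 + 0.00015j) × (0.31974 - 0.27783j) = 0.00004 + 0.00005j  (running Σ = 0.32117 + 0.00000j)
  m=6: (-0.00000 - 0.00001j) × (-0.02719 + 0.32283j) = 0.00000 - 0.00000j  (running Σ = 0.32117 - 0.00000j)
Accumulated sum 0.32117 - 0.00000j; after 4π/(2l+1) scaling, 0.31046 - 0.00000j ⇒ P_6 = 0.310456

0.310456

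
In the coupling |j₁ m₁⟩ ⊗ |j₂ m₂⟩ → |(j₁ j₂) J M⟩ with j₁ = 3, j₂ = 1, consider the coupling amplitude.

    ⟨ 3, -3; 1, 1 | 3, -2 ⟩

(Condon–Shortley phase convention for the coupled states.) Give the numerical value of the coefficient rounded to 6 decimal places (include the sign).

j₁+j₂−J=1  J+j₁−j₂=5  J−j₁+j₂=1  j₁+j₂+J+1=8
(j₁±m₁, j₂±m₂, J±M) = (0,6,2,0,1,5)
P² = 3600
sum k=1..1:
  [1] −1/120 = -1/120
S = -1/120
C² = P²·S² = 1/4 ; C = -0.500000

−√(1/4) ≈ -0.500000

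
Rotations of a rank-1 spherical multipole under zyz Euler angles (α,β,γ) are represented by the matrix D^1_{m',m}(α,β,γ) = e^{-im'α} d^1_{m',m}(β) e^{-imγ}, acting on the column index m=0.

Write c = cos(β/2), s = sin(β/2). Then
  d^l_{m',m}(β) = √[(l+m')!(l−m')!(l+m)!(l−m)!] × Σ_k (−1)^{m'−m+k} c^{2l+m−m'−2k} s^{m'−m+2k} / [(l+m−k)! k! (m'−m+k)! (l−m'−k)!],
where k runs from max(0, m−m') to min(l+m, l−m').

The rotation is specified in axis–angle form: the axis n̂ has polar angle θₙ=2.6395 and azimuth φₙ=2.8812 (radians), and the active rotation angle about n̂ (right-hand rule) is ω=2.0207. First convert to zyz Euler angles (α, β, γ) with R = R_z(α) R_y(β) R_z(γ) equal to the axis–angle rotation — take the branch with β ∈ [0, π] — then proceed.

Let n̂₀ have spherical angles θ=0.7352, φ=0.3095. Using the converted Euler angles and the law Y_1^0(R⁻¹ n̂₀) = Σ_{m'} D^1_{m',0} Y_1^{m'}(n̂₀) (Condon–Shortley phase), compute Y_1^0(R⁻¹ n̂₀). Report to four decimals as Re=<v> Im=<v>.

Re=0.4856 Im=0.0000

Axis–angle → zyz. n̂ = (sinθₙcosφₙ, sinθₙsinφₙ, cosθₙ) = (-0.465037, +0.123905, -0.876577), ω = 2.0207.
R = I cosω + sinω [n̂]ₓ + (1−cosω) n̂n̂ᵀ gives
  R = [-0.124573, +0.706670, +0.696491; -0.872027, -0.412850, +0.262915; +0.473340, -0.574607, +0.667665]
β = atan2(√(R₁₃²+R₂₃²), R₃₃) = 0.839729; α = atan2(R₂₃, R₁₃) mod 2π = 0.360947; γ = atan2(R₃₂, −R₃₁) mod 2π = 4.023325
Need the full column D^1_{m',0} for m'=−1..1 at α=0.3609, β=0.8397, γ=4.0233.
cos(β/2)=0.913144, sin(β/2)=0.407637
d^1_{-1,0}: single k=1 term ⇒ +0.526414;  D = +0.492493+0.185909i
d^1_{0,0}: k∈[0..1] ⇒ +0.833832 -0.166168 = +0.667665;  D = +0.667665+0.000000i
d^1_{1,0}: single k=0 term ⇒ -0.526414;  D = -0.492493+0.185909i
Y_1^{m'}(θ=0.7352,φ=0.3095) and Σ D·Y over m':
  (+0.4925+0.1859i)·(+0.2207-0.0706i)  (+0.6677+0.0000i)·(+0.3624+0.0000i)  (-0.4925+0.1859i)·(-0.2207-0.0706i)
Y_1^0(R⁻¹ n̂) = +0.485613+0.000000i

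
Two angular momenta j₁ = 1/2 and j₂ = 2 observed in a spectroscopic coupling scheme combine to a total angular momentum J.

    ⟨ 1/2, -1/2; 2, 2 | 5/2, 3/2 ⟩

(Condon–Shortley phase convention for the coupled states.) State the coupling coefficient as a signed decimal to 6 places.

√[6·0!1!4!/6! · 0!1!4!0!4!1!] = √(576/5)
  +(−1)^0/∏(0,0,1,4,0,0)! = 1/24  (running 1/24)
⟨..|..⟩ = √(576/5)·(1/24) = +0.447214

+√(1/5) ≈ +0.447214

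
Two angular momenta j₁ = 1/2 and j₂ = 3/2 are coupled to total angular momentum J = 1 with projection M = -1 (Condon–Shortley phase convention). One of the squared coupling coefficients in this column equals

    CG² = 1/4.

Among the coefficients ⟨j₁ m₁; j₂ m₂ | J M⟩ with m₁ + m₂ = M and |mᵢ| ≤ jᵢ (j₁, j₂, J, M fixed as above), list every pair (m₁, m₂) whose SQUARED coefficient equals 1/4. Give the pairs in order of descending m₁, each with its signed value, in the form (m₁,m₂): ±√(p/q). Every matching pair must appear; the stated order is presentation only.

Admissible pairs with m₁+m₂ = M = -1: (-1/2,-1/2), (1/2,-3/2)
  (m₁,m₂)=(1/2,-3/2): CG² = 3/4, CG = +√(3/4)
  (m₁,m₂)=(-1/2,-1/2): CG² = 1/4, CG = −√(1/4)   ← matches the target
Pairs with CG² = 1/4: (-1/2,-1/2): −√(1/4)

(-1/2,-1/2): −√(1/4)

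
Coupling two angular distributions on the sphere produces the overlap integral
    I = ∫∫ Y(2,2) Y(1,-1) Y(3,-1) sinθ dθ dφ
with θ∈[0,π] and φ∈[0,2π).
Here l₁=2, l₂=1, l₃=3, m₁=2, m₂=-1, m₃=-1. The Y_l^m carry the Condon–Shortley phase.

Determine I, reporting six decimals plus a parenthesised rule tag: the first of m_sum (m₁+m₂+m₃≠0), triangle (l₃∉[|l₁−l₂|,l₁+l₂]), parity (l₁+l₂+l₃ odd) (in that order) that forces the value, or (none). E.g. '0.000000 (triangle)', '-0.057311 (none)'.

m-sum 0 ✓  L=6 even ✓  1≤3≤3 ✓
Π(2lᵢ+1) = 5×3×7 = 105
triangle coeff Δ(2,1,3) = 1/105
Σ_t [0,0]: t=0:+1/4 = 1/4
(3j)²=3/35 [(2 1 3; 0 0 0)], sign=-1
Σ_t [0,0]: t=0:+1/48 = 1/48
(3j)²=1/105 [(2 1 3; 2 -1 -1)], sign=+1
⇒ 4πI² = 3/35
I = (-1)√(3/35/(4π)) = -0.08258890
No selection rule forces the value: the integral is nonzero (none).

-0.082589 (none)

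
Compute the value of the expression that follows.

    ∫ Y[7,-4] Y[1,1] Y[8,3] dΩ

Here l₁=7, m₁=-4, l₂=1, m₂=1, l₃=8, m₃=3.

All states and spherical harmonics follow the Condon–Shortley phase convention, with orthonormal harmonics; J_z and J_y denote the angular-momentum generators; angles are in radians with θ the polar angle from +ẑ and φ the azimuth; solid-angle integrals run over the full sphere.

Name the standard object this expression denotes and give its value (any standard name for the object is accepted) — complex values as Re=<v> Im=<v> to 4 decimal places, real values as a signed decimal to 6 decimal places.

Gaunt coefficient, -0.096758

This is a Gaunt coefficient — the integral of a triple product of spherical harmonics over the sphere.
Checks pass: Σm=0; 16 even; l₃=8∈[6,8].
(2·7+1)(2·1+1)(2·8+1) = 765
Δ: 0! 14! 2! / 17! → 1/2040
sum: t=0:+1/25401600 = 1/25401600
3j²(7 1 8; 0 0 0) = Δ·Π!·Σ² = 8/255  (sign +1)
sum: t=0:+1/479001600 = 1/479001600
3j²(7 1 8; -4 1 3) = Δ·Π!·Σ² = 1/204  (sign -1)
combine: 4πI² = 765·8/255·1/204 = 2/17
take √, sign -1: I = -0.09675772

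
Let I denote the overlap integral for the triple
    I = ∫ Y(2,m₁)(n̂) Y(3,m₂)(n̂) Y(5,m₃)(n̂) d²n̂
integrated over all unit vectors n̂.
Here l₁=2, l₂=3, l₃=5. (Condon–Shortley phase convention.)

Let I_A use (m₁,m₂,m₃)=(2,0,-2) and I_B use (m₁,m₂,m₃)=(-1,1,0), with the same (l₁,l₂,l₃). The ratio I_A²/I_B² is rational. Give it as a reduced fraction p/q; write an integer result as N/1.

Same 2,3,5: normalisation and zero-m 3j drop out of the ratio.
A: Δ: 0! 4! 6! / 11! → 1/2310; sum: t=0:+1/864 = 1/864; 3j²(2 3 5; 2 0 -2) = Δ·Π!·Σ² = 1/66  (sign -1)
B: Δ: 0! 4! 6! / 11! → 1/2310; sum: t=0:+1/288 = 1/288; 3j²(2 3 5; -1 1 0) = Δ·Π!·Σ² = 5/231  (sign -1)
I_A²/I_B² = (1/66)/(5/231) = 7/10

7/10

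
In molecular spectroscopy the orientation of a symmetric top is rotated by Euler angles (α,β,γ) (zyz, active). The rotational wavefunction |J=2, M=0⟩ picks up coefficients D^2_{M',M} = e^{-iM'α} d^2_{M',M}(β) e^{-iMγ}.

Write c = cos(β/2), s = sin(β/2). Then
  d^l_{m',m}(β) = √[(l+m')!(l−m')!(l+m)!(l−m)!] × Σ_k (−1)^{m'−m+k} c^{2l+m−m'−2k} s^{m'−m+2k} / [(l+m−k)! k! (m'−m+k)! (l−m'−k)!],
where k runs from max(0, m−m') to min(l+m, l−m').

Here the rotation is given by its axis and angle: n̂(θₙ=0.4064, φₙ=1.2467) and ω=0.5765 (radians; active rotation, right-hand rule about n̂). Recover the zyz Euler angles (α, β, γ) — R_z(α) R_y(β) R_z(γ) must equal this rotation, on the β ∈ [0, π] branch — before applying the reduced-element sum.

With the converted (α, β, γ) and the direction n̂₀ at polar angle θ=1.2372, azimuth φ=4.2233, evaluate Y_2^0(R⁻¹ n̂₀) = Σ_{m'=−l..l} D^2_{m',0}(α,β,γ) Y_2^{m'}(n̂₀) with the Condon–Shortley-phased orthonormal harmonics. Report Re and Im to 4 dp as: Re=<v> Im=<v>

Axis–angle → zyz. n̂ = (sinθₙcosφₙ, sinθₙsinφₙ, cosθₙ) = (+0.125886, +0.374725, +0.918550), ω = 0.5765.
R = I cosω + sinω [n̂]ₓ + (1−cosω) n̂n̂ᵀ gives
  R = [+0.840937, -0.493071, +0.222949; +0.508319, +0.861071, -0.012988; -0.185571, +0.124251, +0.974744]
β = atan2(√(R₁₃²+R₂₃²), R₃₃) = 0.225226; α = atan2(R₂₃, R₁₃) mod 2π = 6.224997; γ = atan2(R₃₂, −R₃₁) mod 2π = 0.590004
Need the full column D^2_{m',0} for m'=−2..2 at α=6.2250, β=0.2252, γ=0.5900.
cos(β/2)=0.993666, sin(β/2)=0.112375
d^2_{-2,0}: single k=2 term ⇒ +0.030542;  D = +0.030335-0.003546i
d^2_{-1,0}: k∈[1..2] ⇒ +0.270065 -0.003454 = +0.266611;  D = +0.266159-0.015505i
d^2_{0,0}: k∈[0..2] ⇒ +0.974903 -0.049875 +0.000159 = +0.925188;  D = +0.925188+0.000000i
d^2_{1,0}: k∈[0..1] ⇒ -0.270065 +0.003454 = -0.266611;  D = -0.266159-0.015505i
d^2_{2,0}: single k=0 term ⇒ +0.030542;  D = +0.030335+0.003546i
Y_2^{m'}(θ=1.2372,φ=4.2233) and Σ D·Y over m':
  (+0.0303-0.0035i)·(-0.1926-0.2861i)  (+0.2662-0.0155i)·(-0.1123+0.2110i)  (+0.9252+0.0000i)·(-0.2139+0.0000i)  (-0.2662-0.0155i)·(+0.1123+0.2110i)  (+0.0303+0.0035i)·(-0.1926+0.2861i)
Y_2^0(R⁻¹ n̂) = -0.264888+0.000000i

Re=-0.2649 Im=0.0000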